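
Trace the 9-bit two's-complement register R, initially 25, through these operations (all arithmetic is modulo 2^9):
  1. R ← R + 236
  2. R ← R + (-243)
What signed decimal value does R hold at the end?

18

Start: R = 25 = 000011001.
R = 25 + 236 = 261; wraps to -251 = 100000101
R = -251 + (-243) = -494; wraps to 18 = 000010010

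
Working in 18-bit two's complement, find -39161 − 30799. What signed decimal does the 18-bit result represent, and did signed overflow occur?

-39161 → 110110011100000111
30799 → 000111100001001111
Subtract via negate-and-add: invert 000111100001001111 + 1 = 111000011110110001 (i.e. -30799).
  110110011100000111
+ 111000011110110001
= 101110111010111000  (discard carry-out 1)
Result 101110111010111000: MSB = 1 → 192184 − 262144 = -69960.
Both addends (after negating the subtrahend) are negative and so is the stored result: no signed overflow.

-69960; no overflow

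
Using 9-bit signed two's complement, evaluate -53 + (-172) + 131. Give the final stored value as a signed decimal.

-53 + (-172) = -225 (100011111)
-225 + 131 = -94 (110100010)

-94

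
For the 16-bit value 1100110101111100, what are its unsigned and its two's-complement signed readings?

Unsigned: 1100110101111100 = 52604.
Signed: MSB=1 → 52604 − 65536 = -12932.

unsigned = 52604, signed = -12932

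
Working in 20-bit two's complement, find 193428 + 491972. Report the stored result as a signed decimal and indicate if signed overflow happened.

193428 → 00101111001110010100
491972 → 01111000000111000100
  00101111001110010100
+ 01111000000111000100
= 10100111010101011000
Result 10100111010101011000: MSB = 1 → 685400 − 1048576 = -363176.
Both addends are non-negative but the stored result is negative: signed overflow. The true value 193428 + 491972 = 685400 lies outside [-524288, 524287].

-363176; overflow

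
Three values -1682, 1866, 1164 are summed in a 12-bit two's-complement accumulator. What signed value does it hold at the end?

-1682 + 1866 = 184 (000010111000)
184 + 1164 = 1348 (010101000100)

1348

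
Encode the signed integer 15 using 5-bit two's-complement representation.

01111

15 is non-negative, so write it directly in 5 bits: 01111.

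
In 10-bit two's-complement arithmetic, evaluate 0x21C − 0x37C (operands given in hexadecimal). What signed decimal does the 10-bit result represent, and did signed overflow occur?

-352; no overflow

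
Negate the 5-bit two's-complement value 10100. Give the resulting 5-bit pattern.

Invert: 01011. Add 1: 01100.

01100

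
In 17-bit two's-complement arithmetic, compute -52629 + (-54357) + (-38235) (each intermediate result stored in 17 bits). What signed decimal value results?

-52629 + (-54357) = -106986 → wraps to 24086 (00101111000010110)
24086 + (-38235) = -14149 (11100100010111011)

-14149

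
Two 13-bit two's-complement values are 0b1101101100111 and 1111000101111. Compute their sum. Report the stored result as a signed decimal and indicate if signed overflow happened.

0b1101101100111 → 1101101100111 = -1177 (signed)
1111000101111 = -465 (signed)
  1101101100111
+ 1111000101111
= 1100110010110  (discard carry-out 1)
Result 1100110010110: MSB = 1 → 6550 − 8192 = -1642.
Both addends are negative and so is the stored result: no signed overflow.

-1642; no overflow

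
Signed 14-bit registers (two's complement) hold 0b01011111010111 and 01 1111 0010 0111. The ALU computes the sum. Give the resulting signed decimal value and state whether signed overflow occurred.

-2306; overflow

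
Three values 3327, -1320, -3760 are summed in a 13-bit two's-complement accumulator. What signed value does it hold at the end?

-1753

3327 + (-1320) = 2007 (0011111010111)
2007 + (-3760) = -1753 (1100100100111)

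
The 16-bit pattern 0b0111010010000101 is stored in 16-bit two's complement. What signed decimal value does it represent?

29829

MSB is 0, so the value is non-negative: 0111010010000101 = 29829.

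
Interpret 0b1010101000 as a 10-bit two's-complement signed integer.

MSB is 1, so the value is negative.
Invert: 0101010111. Add 1: 0101011000 = 344. So the value is −344.

-344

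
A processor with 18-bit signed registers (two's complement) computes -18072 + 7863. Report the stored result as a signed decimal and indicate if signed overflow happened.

-10209; no overflow

-18072 → 111011100101101000
7863 → 000001111010110111
  111011100101101000
+ 000001111010110111
= 111101100000011111
Result 111101100000011111: MSB = 1 → 251935 − 262144 = -10209.
Addends have opposite signs, so signed overflow cannot occur.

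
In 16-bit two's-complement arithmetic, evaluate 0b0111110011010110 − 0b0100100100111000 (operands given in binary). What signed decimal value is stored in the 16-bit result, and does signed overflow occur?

13214; no overflow

0b0111110011010110 → 0111110011010110 = 31958 (signed)
0b0100100100111000 → 0100100100111000 = 18744 (signed)
Subtract via negate-and-add: invert 0100100100111000 + 1 = 1011011011001000 (i.e. -18744).
  0111110011010110
+ 1011011011001000
= 0011001110011110  (discard carry-out 1)
Result 0011001110011110: MSB = 0 → value 13214.
Addends (after negating the subtrahend) have opposite signs, so signed overflow cannot occur.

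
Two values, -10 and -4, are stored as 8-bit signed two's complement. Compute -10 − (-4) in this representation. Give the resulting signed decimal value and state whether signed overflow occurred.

-6; no overflow

-10 → 11110110
-4 → 11111100
Subtract via negate-and-add: invert 11111100 + 1 = 00000100 (i.e. 4).
  11110110
+ 00000100
= 11111010
Result 11111010: MSB = 1 → 250 − 256 = -6.
Addends (after negating the subtrahend) have opposite signs, so signed overflow cannot occur.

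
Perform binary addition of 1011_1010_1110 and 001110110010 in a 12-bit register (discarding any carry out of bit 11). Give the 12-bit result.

111101100000

  101110101110
+ 001110110010
= 111101100000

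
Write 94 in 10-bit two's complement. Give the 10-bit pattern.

94 is non-negative, so write it directly in 10 bits: 0001011110.

0001011110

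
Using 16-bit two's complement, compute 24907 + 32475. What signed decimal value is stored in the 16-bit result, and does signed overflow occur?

24907 → 0110000101001011
32475 → 0111111011011011
  0110000101001011
+ 0111111011011011
= 1110000000100110
Result 1110000000100110: MSB = 1 → 57382 − 65536 = -8154.
Both addends are non-negative but the stored result is negative: signed overflow. The true value 24907 + 32475 = 57382 lies outside [-32768, 32767].

-8154; overflow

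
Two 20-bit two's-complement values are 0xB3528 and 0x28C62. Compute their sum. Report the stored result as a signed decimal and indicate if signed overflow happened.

-147062; no overflow

0xB3528 = 10110011010100101000 = -314072 (signed)
0x28C62 = 00101000110001100010 = 167010 (signed)
  10110011010100101000
+ 00101000110001100010
= 11011100000110001010
Result 11011100000110001010: MSB = 1 → 901514 − 1048576 = -147062.
Addends have opposite signs, so signed overflow cannot occur.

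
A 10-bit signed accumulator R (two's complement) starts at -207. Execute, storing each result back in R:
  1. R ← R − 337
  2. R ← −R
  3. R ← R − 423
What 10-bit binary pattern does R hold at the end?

0001111001

Start: R = -207 = 1100110001.
R = -207 − 337 = -544; wraps to 480 = 0111100000
R = −(480) = -480 = 1000100000
R = -480 − 423 = -903; wraps to 121 = 0001111001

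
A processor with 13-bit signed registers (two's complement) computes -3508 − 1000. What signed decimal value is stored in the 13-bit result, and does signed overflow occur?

-3508 → 1001001001100
1000 → 0001111101000
Subtract via negate-and-add: invert 0001111101000 + 1 = 1110000011000 (i.e. -1000).
  1001001001100
+ 1110000011000
= 0111001100100  (discard carry-out 1)
Result 0111001100100: MSB = 0 → value 3684.
Both addends (after negating the subtrahend) are negative but the stored result is non-negative: signed overflow. The true value -3508 − 1000 = -4508 lies outside [-4096, 4095].

3684; overflow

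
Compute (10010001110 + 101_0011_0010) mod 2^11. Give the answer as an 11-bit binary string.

00111000000

  10010001110
+ 10100110010
= 00111000000  (discard carry-out 1)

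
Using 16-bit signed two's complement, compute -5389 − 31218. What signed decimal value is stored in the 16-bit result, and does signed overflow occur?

-5389 → 1110101011110011
31218 → 0111100111110010
Subtract via negate-and-add: invert 0111100111110010 + 1 = 1000011000001110 (i.e. -31218).
  1110101011110011
+ 1000011000001110
= 0111000100000001  (discard carry-out 1)
Result 0111000100000001: MSB = 0 → value 28929.
Both addends (after negating the subtrahend) are negative but the stored result is non-negative: signed overflow. The true value -5389 − 31218 = -36607 lies outside [-32768, 32767].

28929; overflow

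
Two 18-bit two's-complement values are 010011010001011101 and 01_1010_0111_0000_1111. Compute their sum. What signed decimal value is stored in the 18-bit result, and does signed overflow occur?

-74900; overflow

010011010001011101 = 78941 (signed)
01_1010_0111_0000_1111 → 011010011100001111 = 108303 (signed)
  010011010001011101
+ 011010011100001111
= 101101101101101100
Result 101101101101101100: MSB = 1 → 187244 − 262144 = -74900.
Both addends are non-negative but the stored result is negative: signed overflow. The true value 78941 + 108303 = 187244 lies outside [-131072, 131071].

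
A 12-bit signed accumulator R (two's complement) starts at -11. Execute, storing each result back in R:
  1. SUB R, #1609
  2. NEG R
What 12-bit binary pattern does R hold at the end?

011001010100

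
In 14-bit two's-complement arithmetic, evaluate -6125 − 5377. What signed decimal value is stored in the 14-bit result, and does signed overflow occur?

-6125 → 10100000010011
5377 → 01010100000001
Subtract via negate-and-add: invert 01010100000001 + 1 = 10101011111111 (i.e. -5377).
  10100000010011
+ 10101011111111
= 01001100010010  (discard carry-out 1)
Result 01001100010010: MSB = 0 → value 4882.
Both addends (after negating the subtrahend) are negative but the stored result is non-negative: signed overflow. The true value -6125 − 5377 = -11502 lies outside [-8192, 8191].

4882; overflow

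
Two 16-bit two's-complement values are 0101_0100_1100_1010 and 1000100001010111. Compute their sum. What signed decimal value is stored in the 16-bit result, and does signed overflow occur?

-8927; no overflow

0101_0100_1100_1010 → 0101010011001010 = 21706 (signed)
1000100001010111 = -30633 (signed)
  0101010011001010
+ 1000100001010111
= 1101110100100001
Result 1101110100100001: MSB = 1 → 56609 − 65536 = -8927.
Addends have opposite signs, so signed overflow cannot occur.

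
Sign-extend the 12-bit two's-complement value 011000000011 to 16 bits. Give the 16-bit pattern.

0000011000000011

MSB of 011000000011 is 0; replicate it into the new high bits.
0000|011000000011 → 0000011000000011 (still 1539).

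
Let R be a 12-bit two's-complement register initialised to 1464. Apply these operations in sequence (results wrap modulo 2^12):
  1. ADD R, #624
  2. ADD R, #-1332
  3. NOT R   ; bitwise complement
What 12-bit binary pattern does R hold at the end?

Start: R = 1464 = 010110111000.
R = 1464 + 624 = 2088; wraps to -2008 = 100000101000
R = -2008 + (-1332) = -3340; wraps to 756 = 001011110100
R = NOT 001011110100 = 110100001011 = -757

110100001011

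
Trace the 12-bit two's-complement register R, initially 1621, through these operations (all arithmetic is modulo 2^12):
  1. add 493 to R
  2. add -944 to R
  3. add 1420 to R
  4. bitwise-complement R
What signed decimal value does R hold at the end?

1505

Start: R = 1621 = 011001010101.
R = 1621 + 493 = 2114; wraps to -1982 = 100001000010
R = -1982 + (-944) = -2926; wraps to 1170 = 010010010010
R = 1170 + 1420 = 2590; wraps to -1506 = 101000011110
R = NOT 101000011110 = 010111100001 = 1505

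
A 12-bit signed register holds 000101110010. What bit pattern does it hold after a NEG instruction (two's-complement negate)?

111010001110

Invert: 111010001101. Add 1: 111010001110.
Check: 000101110010 = 370, 111010001110 = -370.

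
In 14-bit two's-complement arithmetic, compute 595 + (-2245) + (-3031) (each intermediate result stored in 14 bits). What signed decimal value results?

-4681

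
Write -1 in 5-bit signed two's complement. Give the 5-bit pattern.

11111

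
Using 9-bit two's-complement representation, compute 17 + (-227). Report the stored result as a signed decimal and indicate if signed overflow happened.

17 → 000010001
-227 → 100011101
  000010001
+ 100011101
= 100101110
Result 100101110: MSB = 1 → 302 − 512 = -210.
Addends have opposite signs, so signed overflow cannot occur.

-210; no overflow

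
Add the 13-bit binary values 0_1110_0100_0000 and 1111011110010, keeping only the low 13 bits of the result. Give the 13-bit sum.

  0111001000000
+ 1111011110010
= 0110100110010  (discard carry-out 1)

0110100110010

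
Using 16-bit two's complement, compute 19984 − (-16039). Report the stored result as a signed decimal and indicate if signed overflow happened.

-29513; overflow

19984 → 0100111000010000
-16039 → 1100000101011001
Subtract via negate-and-add: invert 1100000101011001 + 1 = 0011111010100111 (i.e. 16039).
  0100111000010000
+ 0011111010100111
= 1000110010110111
Result 1000110010110111: MSB = 1 → 36023 − 65536 = -29513.
Both addends (after negating the subtrahend) are non-negative but the stored result is negative: signed overflow. The true value 19984 − (-16039) = 36023 lies outside [-32768, 32767].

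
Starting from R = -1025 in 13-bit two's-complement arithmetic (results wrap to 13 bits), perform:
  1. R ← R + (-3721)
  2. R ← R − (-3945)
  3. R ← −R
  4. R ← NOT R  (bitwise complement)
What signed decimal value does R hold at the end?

Start: R = -1025 = 1101111111111.
R = -1025 + (-3721) = -4746; wraps to 3446 = 0110101110110
R = 3446 − (-3945) = 7391; wraps to -801 = 1110011011111
R = −(-801) = 801 = 0001100100001
R = NOT 0001100100001 = 1110011011110 = -802

-802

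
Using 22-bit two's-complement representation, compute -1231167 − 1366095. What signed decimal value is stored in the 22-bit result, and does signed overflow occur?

-1231167 → 1011010011011011000001
1366095 → 0101001101100001001111
Subtract via negate-and-add: invert 0101001101100001001111 + 1 = 1010110010011110110001 (i.e. -1366095).
  1011010011011011000001
+ 1010110010011110110001
= 0110000101111001110010  (discard carry-out 1)
Result 0110000101111001110010: MSB = 0 → value 1597042.
Both addends (after negating the subtrahend) are negative but the stored result is non-negative: signed overflow. The true value -1231167 − 1366095 = -2597262 lies outside [-2097152, 2097151].

1597042; overflow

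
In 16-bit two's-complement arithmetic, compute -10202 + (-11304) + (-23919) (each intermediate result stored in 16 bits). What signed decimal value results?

20111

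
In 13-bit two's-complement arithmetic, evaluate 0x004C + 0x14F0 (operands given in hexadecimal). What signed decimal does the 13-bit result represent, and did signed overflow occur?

0x004C = 0000001001100 = 76 (signed)
0x14F0 = 1010011110000 = -2832 (signed)
  0000001001100
+ 1010011110000
= 1010100111100
Result 1010100111100: MSB = 1 → 5436 − 8192 = -2756.
Addends have opposite signs, so signed overflow cannot occur.

-2756; no overflow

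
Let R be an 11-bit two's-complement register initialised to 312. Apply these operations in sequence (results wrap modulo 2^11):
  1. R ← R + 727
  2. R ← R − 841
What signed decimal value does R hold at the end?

198

Start: R = 312 = 00100111000.
R = 312 + 727 = 1039; wraps to -1009 = 10000001111
R = -1009 − 841 = -1850; wraps to 198 = 00011000110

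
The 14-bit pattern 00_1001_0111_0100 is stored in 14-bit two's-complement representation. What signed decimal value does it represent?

MSB is 0, so the value is non-negative: 00100101110100 = 2420.

2420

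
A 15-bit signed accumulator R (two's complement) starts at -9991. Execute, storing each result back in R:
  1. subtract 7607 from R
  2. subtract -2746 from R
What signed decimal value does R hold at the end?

Start: R = -9991 = 101100011111001.
R = -9991 − 7607 = -17598; wraps to 15170 = 011101101000010
R = 15170 − (-2746) = 17916; wraps to -14852 = 100010111111100

-14852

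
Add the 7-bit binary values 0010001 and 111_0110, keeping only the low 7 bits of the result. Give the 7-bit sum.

  0010001
+ 1110110
= 0000111  (discard carry-out 1)

0000111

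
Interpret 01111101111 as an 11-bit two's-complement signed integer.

1007

MSB is 0, so the value is non-negative: 01111101111 = 1007.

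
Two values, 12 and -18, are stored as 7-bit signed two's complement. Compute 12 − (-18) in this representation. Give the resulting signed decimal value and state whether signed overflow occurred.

30; no overflow

12 → 0001100
-18 → 1101110
Subtract via negate-and-add: invert 1101110 + 1 = 0010010 (i.e. 18).
  0001100
+ 0010010
= 0011110
Result 0011110: MSB = 0 → value 30.
Both addends (after negating the subtrahend) are non-negative and so is the stored result: no signed overflow.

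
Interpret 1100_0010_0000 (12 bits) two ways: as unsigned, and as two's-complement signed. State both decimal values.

unsigned = 3104, signed = -992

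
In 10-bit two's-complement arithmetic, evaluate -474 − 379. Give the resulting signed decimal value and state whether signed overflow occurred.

171; overflow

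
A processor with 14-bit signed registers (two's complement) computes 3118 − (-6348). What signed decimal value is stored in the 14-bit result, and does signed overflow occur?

-6918; overflow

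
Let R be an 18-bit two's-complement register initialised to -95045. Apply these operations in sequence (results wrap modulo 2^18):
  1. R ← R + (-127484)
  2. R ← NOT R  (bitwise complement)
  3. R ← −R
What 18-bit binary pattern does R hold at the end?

001001101011000000

Start: R = -95045 = 101000110010111011.
R = -95045 + (-127484) = -222529; wraps to 39615 = 001001101010111111
R = NOT 001001101010111111 = 110110010101000000 = -39616
R = −(-39616) = 39616 = 001001101011000000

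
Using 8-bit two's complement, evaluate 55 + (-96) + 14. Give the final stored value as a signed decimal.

-27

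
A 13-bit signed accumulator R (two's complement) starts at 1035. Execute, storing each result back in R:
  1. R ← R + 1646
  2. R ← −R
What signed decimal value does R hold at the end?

-2681

Start: R = 1035 = 0010000001011.
R = 1035 + 1646 = 2681 = 0101001111001
R = −(2681) = -2681 = 1010110000111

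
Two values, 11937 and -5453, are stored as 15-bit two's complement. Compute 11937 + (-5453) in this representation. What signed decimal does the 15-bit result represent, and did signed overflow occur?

11937 → 010111010100001
-5453 → 110101010110011
  010111010100001
+ 110101010110011
= 001100101010100  (discard carry-out 1)
Result 001100101010100: MSB = 0 → value 6484.
Addends have opposite signs, so signed overflow cannot occur.

6484; no overflow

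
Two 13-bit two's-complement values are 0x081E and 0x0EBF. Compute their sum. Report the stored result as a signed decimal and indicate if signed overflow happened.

-2339; overflow

0x081E = 0100000011110 = 2078 (signed)
0x0EBF = 0111010111111 = 3775 (signed)
  0100000011110
+ 0111010111111
= 1011011011101
Result 1011011011101: MSB = 1 → 5853 − 8192 = -2339.
Both addends are non-negative but the stored result is negative: signed overflow. The true value 2078 + 3775 = 5853 lies outside [-4096, 4095].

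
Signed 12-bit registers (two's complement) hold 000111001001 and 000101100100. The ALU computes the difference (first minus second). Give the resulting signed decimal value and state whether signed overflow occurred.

000111001001 = 457 (signed)
000101100100 = 356 (signed)
Subtract via negate-and-add: invert 000101100100 + 1 = 111010011100 (i.e. -356).
  000111001001
+ 111010011100
= 000001100101  (discard carry-out 1)
Result 000001100101: MSB = 0 → value 101.
Addends (after negating the subtrahend) have opposite signs, so signed overflow cannot occur.

101; no overflow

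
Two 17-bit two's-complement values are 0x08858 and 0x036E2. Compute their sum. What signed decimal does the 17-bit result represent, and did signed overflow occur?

48954; no overflow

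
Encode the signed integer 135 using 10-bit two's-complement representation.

135 is non-negative, so write it directly in 10 bits: 0010000111.

0010000111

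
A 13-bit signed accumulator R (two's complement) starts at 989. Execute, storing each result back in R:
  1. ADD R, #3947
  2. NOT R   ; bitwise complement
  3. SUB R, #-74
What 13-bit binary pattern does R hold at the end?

0110100000001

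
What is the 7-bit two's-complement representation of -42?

|-42| = 42 = 0101010 in 7 bits.
Invert the bits: 1010101. Add 1: 1010110.

1010110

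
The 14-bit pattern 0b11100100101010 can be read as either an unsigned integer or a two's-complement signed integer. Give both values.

Unsigned: 11100100101010 = 14634.
Signed: MSB=1 → 14634 − 16384 = -1750.

unsigned = 14634, signed = -1750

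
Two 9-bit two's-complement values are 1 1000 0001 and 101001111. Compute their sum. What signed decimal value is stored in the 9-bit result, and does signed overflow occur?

1 1000 0001 → 110000001 = -127 (signed)
101001111 = -177 (signed)
  110000001
+ 101001111
= 011010000  (discard carry-out 1)
Result 011010000: MSB = 0 → value 208.
Both addends are negative but the stored result is non-negative: signed overflow. The true value -127 + (-177) = -304 lies outside [-256, 255].

208; overflow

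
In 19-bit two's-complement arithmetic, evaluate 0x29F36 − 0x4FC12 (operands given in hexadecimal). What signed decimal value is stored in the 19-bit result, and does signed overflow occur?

0x29F36 = 0101001111100110110 = 171830 (signed)
0x4FC12 = 1001111110000010010 = -197614 (signed)
Subtract via negate-and-add: invert 1001111110000010010 + 1 = 0110000001111101110 (i.e. 197614).
  0101001111100110110
+ 0110000001111101110
= 1011010001100100100
Result 1011010001100100100: MSB = 1 → 369444 − 524288 = -154844.
Both addends (after negating the subtrahend) are non-negative but the stored result is negative: signed overflow. The true value 171830 − (-197614) = 369444 lies outside [-262144, 262143].

-154844; overflow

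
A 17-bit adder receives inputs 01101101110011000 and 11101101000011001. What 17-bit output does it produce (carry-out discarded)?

  01101101110011000
+ 11101101000011001
= 01011010110110001  (discard carry-out 1)

01011010110110001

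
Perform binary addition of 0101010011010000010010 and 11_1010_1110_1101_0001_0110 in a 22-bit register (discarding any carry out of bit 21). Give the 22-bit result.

  0101010011010000010010
+ 1110101110110100010110
= 0100000010000100101000  (discard carry-out 1)

0100000010000100101000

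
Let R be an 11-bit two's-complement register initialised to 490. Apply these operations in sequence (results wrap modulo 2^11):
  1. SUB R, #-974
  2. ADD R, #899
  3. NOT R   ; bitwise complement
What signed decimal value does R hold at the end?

-316

Start: R = 490 = 00111101010.
R = 490 − (-974) = 1464; wraps to -584 = 10110111000
R = -584 + 899 = 315 = 00100111011
R = NOT 00100111011 = 11011000100 = -316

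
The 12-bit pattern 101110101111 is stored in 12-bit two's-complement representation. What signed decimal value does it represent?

-1105

MSB is 1, so the value is negative.
Unsigned reading: 2991. Subtract 2^12 = 4096: 2991 − 4096 = -1105.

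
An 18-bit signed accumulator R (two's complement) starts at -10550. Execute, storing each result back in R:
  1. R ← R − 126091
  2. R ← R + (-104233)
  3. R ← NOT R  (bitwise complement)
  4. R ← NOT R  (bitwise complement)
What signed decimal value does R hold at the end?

21270

Start: R = -10550 = 111101011011001010.
R = -10550 − 126091 = -136641; wraps to 125503 = 011110101000111111
R = 125503 + (-104233) = 21270 = 000101001100010110
R = NOT 000101001100010110 = 111010110011101001 = -21271
R = NOT 111010110011101001 = 000101001100010110 = 21270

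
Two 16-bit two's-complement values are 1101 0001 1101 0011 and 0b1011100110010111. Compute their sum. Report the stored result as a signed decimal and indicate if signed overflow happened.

1101 0001 1101 0011 → 1101000111010011 = -11821 (signed)
0b1011100110010111 → 1011100110010111 = -18025 (signed)
  1101000111010011
+ 1011100110010111
= 1000101101101010  (discard carry-out 1)
Result 1000101101101010: MSB = 1 → 35690 − 65536 = -29846.
Both addends are negative and so is the stored result: no signed overflow.

-29846; no overflow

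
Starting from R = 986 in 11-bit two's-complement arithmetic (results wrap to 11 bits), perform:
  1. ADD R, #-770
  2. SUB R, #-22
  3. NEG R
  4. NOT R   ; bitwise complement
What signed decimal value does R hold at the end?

Start: R = 986 = 01111011010.
R = 986 + (-770) = 216 = 00011011000
R = 216 − (-22) = 238 = 00011101110
R = −(238) = -238 = 11100010010
R = NOT 11100010010 = 00011101101 = 237

237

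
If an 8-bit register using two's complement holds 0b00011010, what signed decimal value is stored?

MSB is 0, so the value is non-negative: 00011010 = 26.

26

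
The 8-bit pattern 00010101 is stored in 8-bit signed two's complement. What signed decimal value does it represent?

MSB is 0, so the value is non-negative: 00010101 = 21.

21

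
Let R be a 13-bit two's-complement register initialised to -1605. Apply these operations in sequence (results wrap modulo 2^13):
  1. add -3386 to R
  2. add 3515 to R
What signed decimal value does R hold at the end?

Start: R = -1605 = 1100110111011.
R = -1605 + (-3386) = -4991; wraps to 3201 = 0110010000001
R = 3201 + 3515 = 6716; wraps to -1476 = 1101000111100

-1476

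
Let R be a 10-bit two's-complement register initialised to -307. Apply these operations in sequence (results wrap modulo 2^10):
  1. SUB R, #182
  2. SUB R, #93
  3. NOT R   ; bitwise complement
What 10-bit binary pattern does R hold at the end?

1001000101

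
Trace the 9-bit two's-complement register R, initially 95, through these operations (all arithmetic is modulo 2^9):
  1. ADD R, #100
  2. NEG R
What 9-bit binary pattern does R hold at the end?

Start: R = 95 = 001011111.
R = 95 + 100 = 195 = 011000011
R = −(195) = -195 = 100111101

100111101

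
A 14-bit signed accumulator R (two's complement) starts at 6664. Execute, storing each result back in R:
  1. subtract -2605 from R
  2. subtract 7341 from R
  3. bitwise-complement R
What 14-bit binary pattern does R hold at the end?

11100001110111

Start: R = 6664 = 01101000001000.
R = 6664 − (-2605) = 9269; wraps to -7115 = 10010000110101
R = -7115 − 7341 = -14456; wraps to 1928 = 00011110001000
R = NOT 00011110001000 = 11100001110111 = -1929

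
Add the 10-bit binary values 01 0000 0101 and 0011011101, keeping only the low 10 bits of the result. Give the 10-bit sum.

  0100000101
+ 0011011101
= 0111100010

0111100010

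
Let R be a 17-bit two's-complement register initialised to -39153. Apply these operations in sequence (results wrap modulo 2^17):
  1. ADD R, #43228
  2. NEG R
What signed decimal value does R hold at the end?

-4075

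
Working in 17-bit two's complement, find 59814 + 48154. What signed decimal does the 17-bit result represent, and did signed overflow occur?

59814 → 01110100110100110
48154 → 01011110000011010
  01110100110100110
+ 01011110000011010
= 11010010111000000
Result 11010010111000000: MSB = 1 → 107968 − 131072 = -23104.
Both addends are non-negative but the stored result is negative: signed overflow. The true value 59814 + 48154 = 107968 lies outside [-65536, 65535].

-23104; overflow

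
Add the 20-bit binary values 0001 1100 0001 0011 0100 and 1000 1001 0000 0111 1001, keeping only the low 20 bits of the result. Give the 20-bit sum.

10100101000110101101

  00011100000100110100
+ 10001001000001111001
= 10100101000110101101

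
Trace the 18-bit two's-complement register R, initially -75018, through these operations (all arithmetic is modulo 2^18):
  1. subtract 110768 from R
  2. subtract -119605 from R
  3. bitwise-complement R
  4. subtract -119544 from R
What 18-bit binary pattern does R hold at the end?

Start: R = -75018 = 101101101011110110.
R = -75018 − 110768 = -185786; wraps to 76358 = 010010101001000110
R = 76358 − (-119605) = 195963; wraps to -66181 = 101111110101111011
R = NOT 101111110101111011 = 010000001010000100 = 66180
R = 66180 − (-119544) = 185724; wraps to -76420 = 101101010101111100

101101010101111100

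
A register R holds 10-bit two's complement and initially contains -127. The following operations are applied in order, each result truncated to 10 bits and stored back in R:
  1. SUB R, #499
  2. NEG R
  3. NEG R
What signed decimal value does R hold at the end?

Start: R = -127 = 1110000001.
R = -127 − 499 = -626; wraps to 398 = 0110001110
R = −(398) = -398 = 1001110010
R = −(-398) = 398 = 0110001110

398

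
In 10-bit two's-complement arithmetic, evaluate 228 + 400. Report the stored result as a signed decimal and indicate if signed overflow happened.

228 → 0011100100
400 → 0110010000
  0011100100
+ 0110010000
= 1001110100
Result 1001110100: MSB = 1 → 628 − 1024 = -396.
Both addends are non-negative but the stored result is negative: signed overflow. The true value 228 + 400 = 628 lies outside [-512, 511].

-396; overflow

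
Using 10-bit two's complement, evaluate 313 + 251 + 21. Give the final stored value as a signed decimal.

-439

313 + 251 = 564 → wraps to -460 (1000110100)
-460 + 21 = -439 (1001001001)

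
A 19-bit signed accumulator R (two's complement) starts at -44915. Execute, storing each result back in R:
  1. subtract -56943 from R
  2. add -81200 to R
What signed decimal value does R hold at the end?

-69172

Start: R = -44915 = 1110101000010001101.
R = -44915 − (-56943) = 12028 = 0000010111011111100
R = 12028 + (-81200) = -69172 = 1101111000111001100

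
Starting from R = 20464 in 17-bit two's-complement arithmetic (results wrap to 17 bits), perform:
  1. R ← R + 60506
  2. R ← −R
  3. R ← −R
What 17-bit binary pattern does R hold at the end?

Start: R = 20464 = 00100111111110000.
R = 20464 + 60506 = 80970; wraps to -50102 = 10011110001001010
R = −(-50102) = 50102 = 01100001110110110
R = −(50102) = -50102 = 10011110001001010

10011110001001010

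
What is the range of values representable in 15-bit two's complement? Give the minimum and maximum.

min = -16384, max = 16383

Minimum: −2^14 = -16384.
Maximum: 2^14 − 1 = 16383.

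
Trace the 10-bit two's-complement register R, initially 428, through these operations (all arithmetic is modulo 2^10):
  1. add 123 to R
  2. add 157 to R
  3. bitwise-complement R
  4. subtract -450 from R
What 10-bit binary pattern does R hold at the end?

Start: R = 428 = 0110101100.
R = 428 + 123 = 551; wraps to -473 = 1000100111
R = -473 + 157 = -316 = 1011000100
R = NOT 1011000100 = 0100111011 = 315
R = 315 − (-450) = 765; wraps to -259 = 1011111101

1011111101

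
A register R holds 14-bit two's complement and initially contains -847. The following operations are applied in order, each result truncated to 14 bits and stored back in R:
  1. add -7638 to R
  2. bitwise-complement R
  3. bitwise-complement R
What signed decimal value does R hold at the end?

7899

Start: R = -847 = 11110010110001.
R = -847 + (-7638) = -8485; wraps to 7899 = 01111011011011
R = NOT 01111011011011 = 10000100100100 = -7900
R = NOT 10000100100100 = 01111011011011 = 7899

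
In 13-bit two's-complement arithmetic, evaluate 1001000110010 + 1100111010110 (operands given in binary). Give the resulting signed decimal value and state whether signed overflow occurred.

3080; overflow

1001000110010 = -3534 (signed)
1100111010110 = -1578 (signed)
  1001000110010
+ 1100111010110
= 0110000001000  (discard carry-out 1)
Result 0110000001000: MSB = 0 → value 3080.
Both addends are negative but the stored result is non-negative: signed overflow. The true value -3534 + (-1578) = -5112 lies outside [-4096, 4095].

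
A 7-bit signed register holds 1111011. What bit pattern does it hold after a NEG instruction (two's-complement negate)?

Invert: 0000100. Add 1: 0000101.

0000101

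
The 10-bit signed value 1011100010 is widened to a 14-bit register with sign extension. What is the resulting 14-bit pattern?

MSB of 1011100010 is 1; replicate it into the new high bits.
1111|1011100010 → 11111011100010 (still -286).

11111011100010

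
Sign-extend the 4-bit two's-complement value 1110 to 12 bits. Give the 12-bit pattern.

111111111110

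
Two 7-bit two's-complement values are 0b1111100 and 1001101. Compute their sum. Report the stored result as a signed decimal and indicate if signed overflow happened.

-55; no overflow

0b1111100 → 1111100 = -4 (signed)
1001101 = -51 (signed)
  1111100
+ 1001101
= 1001001  (discard carry-out 1)
Result 1001001: MSB = 1 → 73 − 128 = -55.
Both addends are negative and so is the stored result: no signed overflow.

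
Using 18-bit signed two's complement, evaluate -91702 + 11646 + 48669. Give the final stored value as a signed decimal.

-91702 + 11646 = -80056 (101100011101001000)
-80056 + 48669 = -31387 (111000010101100101)

-31387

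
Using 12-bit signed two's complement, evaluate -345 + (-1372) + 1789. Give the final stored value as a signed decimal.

72

-345 + (-1372) = -1717 (100101001011)
-1717 + 1789 = 72 (000001001000)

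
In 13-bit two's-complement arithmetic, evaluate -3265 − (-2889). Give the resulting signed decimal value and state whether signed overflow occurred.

-3265 → 1001100111111
-2889 → 1010010110111
Subtract via negate-and-add: invert 1010010110111 + 1 = 0101101001001 (i.e. 2889).
  1001100111111
+ 0101101001001
= 1111010001000
Result 1111010001000: MSB = 1 → 7816 − 8192 = -376.
Addends (after negating the subtrahend) have opposite signs, so signed overflow cannot occur.

-376; no overflow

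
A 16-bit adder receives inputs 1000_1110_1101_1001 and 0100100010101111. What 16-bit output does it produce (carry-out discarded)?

1101011110001000

  1000111011011001
+ 0100100010101111
= 1101011110001000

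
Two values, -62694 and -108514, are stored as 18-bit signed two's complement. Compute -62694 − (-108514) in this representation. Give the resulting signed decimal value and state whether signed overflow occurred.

45820; no overflow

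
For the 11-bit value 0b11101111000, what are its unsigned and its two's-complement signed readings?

unsigned = 1912, signed = -136

Unsigned: 11101111000 = 1912.
Signed: MSB=1 → 1912 − 2048 = -136.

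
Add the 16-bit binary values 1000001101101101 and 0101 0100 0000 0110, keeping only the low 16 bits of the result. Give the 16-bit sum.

1101011101110011

  1000001101101101
+ 0101010000000110
= 1101011101110011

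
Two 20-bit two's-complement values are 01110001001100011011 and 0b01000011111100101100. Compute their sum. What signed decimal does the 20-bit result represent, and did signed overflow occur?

01110001001100011011 = 463643 (signed)
0b01000011111100101100 → 01000011111100101100 = 278316 (signed)
  01110001001100011011
+ 01000011111100101100
= 10110101001001000111
Result 10110101001001000111: MSB = 1 → 741959 − 1048576 = -306617.
Both addends are non-negative but the stored result is negative: signed overflow. The true value 463643 + 278316 = 741959 lies outside [-524288, 524287].

-306617; overflow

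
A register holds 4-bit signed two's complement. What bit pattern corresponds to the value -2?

|-2| = 2 = 0010 in 4 bits.
Invert the bits: 1101. Add 1: 1110.

1110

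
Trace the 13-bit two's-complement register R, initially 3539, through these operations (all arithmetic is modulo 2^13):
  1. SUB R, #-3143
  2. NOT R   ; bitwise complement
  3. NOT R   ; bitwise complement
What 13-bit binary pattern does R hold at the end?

1101000011010

Start: R = 3539 = 0110111010011.
R = 3539 − (-3143) = 6682; wraps to -1510 = 1101000011010
R = NOT 1101000011010 = 0010111100101 = 1509
R = NOT 0010111100101 = 1101000011010 = -1510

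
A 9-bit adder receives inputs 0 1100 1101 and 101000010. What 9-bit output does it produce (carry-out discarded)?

000001111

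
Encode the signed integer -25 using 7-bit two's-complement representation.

|-25| = 25 = 0011001 in 7 bits.
Invert the bits: 1100110. Add 1: 1100111.

1100111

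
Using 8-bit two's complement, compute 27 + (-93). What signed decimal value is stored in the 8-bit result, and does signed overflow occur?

27 → 00011011
-93 → 10100011
  00011011
+ 10100011
= 10111110
Result 10111110: MSB = 1 → 190 − 256 = -66.
Addends have opposite signs, so signed overflow cannot occur.

-66; no overflow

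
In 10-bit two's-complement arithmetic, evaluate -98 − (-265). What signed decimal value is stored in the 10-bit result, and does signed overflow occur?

-98 → 1110011110
-265 → 1011110111
Subtract via negate-and-add: invert 1011110111 + 1 = 0100001001 (i.e. 265).
  1110011110
+ 0100001001
= 0010100111  (discard carry-out 1)
Result 0010100111: MSB = 0 → value 167.
Addends (after negating the subtrahend) have opposite signs, so signed overflow cannot occur.

167; no overflow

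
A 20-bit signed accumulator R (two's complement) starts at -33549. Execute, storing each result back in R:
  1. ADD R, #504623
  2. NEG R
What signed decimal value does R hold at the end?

-471074

Start: R = -33549 = 11110111110011110011.
R = -33549 + 504623 = 471074 = 01110011000000100010
R = −(471074) = -471074 = 10001100111111011110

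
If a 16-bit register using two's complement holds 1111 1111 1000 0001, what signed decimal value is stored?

-127

MSB is 1, so the value is negative.
Invert: 0000000001111110. Add 1: 0000000001111111 = 127. So the value is −127.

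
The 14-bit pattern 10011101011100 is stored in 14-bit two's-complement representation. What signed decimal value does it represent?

-6308

MSB is 1, so the value is negative.
Invert: 01100010100011. Add 1: 01100010100100 = 6308. So the value is −6308.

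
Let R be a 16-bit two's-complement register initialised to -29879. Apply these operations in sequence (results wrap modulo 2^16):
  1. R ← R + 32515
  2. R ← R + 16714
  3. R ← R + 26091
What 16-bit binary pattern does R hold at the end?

1011000110000001

Start: R = -29879 = 1000101101001001.
R = -29879 + 32515 = 2636 = 0000101001001100
R = 2636 + 16714 = 19350 = 0100101110010110
R = 19350 + 26091 = 45441; wraps to -20095 = 1011000110000001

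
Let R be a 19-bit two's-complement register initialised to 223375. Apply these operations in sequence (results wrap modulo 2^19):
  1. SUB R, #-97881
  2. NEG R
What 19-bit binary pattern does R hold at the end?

0110001100100011000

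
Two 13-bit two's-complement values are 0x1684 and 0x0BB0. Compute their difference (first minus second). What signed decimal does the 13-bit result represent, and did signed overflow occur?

0x1684 = 1011010000100 = -2428 (signed)
0x0BB0 = 0101110110000 = 2992 (signed)
Subtract via negate-and-add: invert 0101110110000 + 1 = 1010001010000 (i.e. -2992).
  1011010000100
+ 1010001010000
= 0101011010100  (discard carry-out 1)
Result 0101011010100: MSB = 0 → value 2772.
Both addends (after negating the subtrahend) are negative but the stored result is non-negative: signed overflow. The true value -2428 − 2992 = -5420 lies outside [-4096, 4095].

2772; overflow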